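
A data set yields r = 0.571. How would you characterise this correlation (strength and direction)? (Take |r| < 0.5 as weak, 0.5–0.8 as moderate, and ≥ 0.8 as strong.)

moderate positive

r = 0.571 > 0 so the relationship is positive.
|r| = 0.571, which falls in the moderate range.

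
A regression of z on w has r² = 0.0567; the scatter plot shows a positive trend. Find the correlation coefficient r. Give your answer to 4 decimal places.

|r| = √0.0567 = 0.2381
The association is positive, so r = 0.2381.

0.2381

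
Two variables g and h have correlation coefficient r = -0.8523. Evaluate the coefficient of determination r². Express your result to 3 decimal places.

r² = (-0.8523)² = 0.726

0.726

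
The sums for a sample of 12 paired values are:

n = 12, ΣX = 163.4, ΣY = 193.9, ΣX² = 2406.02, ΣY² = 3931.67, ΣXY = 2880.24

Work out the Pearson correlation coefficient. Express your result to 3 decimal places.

0.631

r = (nΣXY − ΣXΣY) / √[(nΣX² − (ΣX)²)(nΣY² − (ΣY)²)]
Numerator: 12×2880.24 − 163.4×193.9 = 2879.62
Denominator: √[(28872.24 − 26699.56)(47180.04 − 37597.21)] = √[2172.68 × 9582.83] = 4562.9402
r = 2879.62 / 4562.9402 ≈ 0.631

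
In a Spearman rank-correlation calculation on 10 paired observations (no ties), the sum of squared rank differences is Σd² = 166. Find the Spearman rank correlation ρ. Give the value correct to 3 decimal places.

-0.006

ρ = 1 − 6Σd² / [n(n²−1)] = 1 − 6×166 / (10×99)
  = 1 − 996/990 = 1 − 1.0061 ≈ -0.006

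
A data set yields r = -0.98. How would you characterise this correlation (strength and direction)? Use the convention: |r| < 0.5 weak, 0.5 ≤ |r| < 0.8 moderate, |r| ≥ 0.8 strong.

strong negative

r = -0.98 < 0 so the relationship is negative.
|r| = 0.98, which falls in the strong range.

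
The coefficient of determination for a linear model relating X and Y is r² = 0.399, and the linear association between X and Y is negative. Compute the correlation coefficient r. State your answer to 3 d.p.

-0.632

|r| = √0.399 = 0.632
The association is negative, so r = −0.632.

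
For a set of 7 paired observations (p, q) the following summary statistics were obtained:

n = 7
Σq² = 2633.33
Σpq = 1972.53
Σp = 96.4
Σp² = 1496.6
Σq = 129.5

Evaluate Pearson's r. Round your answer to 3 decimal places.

r = (nΣpq − ΣpΣq) / √[(nΣp² − (Σp)²)(nΣq² − (Σq)²)]
Numerator: 7×1972.53 − 96.4×129.5 = 1323.91
Denominator: √[(10476.2 − 9292.96)(18433.31 − 16770.25)] = √[1183.24 × 1663.06] = 1402.7826
r = 1323.91 / 1402.7826 ≈ 0.944

0.944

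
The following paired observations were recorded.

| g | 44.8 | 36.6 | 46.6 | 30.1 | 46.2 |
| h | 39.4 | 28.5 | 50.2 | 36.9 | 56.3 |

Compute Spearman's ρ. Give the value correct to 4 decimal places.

Rank g: 3, 2, 5, 1, 4
Rank h: 3, 1, 4, 2, 5
d = rank(g) − rank(h): 0, 1, 1, -1, -1; Σd² = 4
ρ = 1 − 6Σd² / [n(n²−1)] = 1 − 6×4 / (5×24) = 1 − 24/120 ≈ 0.8000

0.8000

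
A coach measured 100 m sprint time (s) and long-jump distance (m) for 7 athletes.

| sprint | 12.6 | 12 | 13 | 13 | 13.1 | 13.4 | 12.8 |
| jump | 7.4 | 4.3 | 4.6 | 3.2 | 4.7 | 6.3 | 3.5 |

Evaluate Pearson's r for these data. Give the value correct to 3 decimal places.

n = 7, Σx = 89.9, Σy = 34, Σx² = 1155.77, Σy² = 178.68, Σxy = 437.03
nΣxy − ΣxΣy = 3059.21 − 3056.6 = 2.61
nΣx² − (Σx)² = 8090.39 − 8082.01 = 8.38; nΣy² − (Σy)² = 1250.76 − 1156 = 94.76
r = 2.61 / √(8.38 × 94.76) = 2.61 / 28.1796 ≈ 0.093

0.093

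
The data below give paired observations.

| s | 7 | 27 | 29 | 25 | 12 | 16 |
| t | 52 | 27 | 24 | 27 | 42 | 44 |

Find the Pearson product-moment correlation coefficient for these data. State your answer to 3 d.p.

-0.978

n = 6, Σs = 116, Σt = 216, Σs² = 2644, Σt² = 8438, Σst = 3672
nΣst − ΣsΣt = 22032 − 25056 = -3024
nΣs² − (Σs)² = 15864 − 13456 = 2408; nΣt² − (Σt)² = 50628 − 46656 = 3972
r = -3024 / √(2408 × 3972) = -3024 / 3092.6649 ≈ -0.978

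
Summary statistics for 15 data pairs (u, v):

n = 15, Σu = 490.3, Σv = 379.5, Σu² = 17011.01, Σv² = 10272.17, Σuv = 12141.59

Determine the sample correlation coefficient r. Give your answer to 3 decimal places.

-0.324

r = (nΣuv − ΣuΣv) / √[(nΣu² − (Σu)²)(nΣv² − (Σv)²)]
Numerator: 15×12141.59 − 490.3×379.5 = -3945
Denominator: √[(255165.15 − 240394.09)(154082.55 − 144020.25)] = √[14771.06 × 10062.3] = 12191.4247
r = -3945 / 12191.4247 ≈ -0.324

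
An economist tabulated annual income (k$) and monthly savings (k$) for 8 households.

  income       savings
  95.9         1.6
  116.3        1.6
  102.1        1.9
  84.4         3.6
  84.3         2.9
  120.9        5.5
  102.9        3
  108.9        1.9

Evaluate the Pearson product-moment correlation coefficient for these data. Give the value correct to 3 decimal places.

0.153

n = 8, Σx = 815.7, Σy = 22, Σx² = 84441.19, Σy² = 72.96, Σxy = 2262.38
nΣxy − ΣxΣy = 18099.04 − 17945.4 = 153.64
nΣx² − (Σx)² = 675529.52 − 665366.49 = 10163.03; nΣy² − (Σy)² = 583.68 − 484 = 99.68
r = 153.64 / √(10163.03 × 99.68) = 153.64 / 1006.5043 ≈ 0.153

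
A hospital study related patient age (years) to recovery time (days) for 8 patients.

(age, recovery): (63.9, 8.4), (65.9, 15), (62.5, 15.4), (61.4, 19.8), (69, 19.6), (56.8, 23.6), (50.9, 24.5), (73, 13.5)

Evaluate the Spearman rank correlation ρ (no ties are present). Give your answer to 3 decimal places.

-0.762

Rank age: 5, 6, 4, 3, 7, 2, 1, 8
Rank recovery: 1, 3, 4, 6, 5, 7, 8, 2
d = rank(age) − rank(recovery): 4, 3, 0, -3, 2, -5, -7, 6; Σd² = 148
ρ = 1 − 6Σd² / [n(n²−1)] = 1 − 6×148 / (8×63) = 1 − 888/504 ≈ -0.762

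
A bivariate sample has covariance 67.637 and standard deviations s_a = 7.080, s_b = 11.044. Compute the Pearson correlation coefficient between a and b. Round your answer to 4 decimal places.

r = Cov(a,b) / (s_a · s_b) = 67.637 / (7.080 × 11.044)
  = 67.637 / 78.1915 ≈ 0.8650

0.8650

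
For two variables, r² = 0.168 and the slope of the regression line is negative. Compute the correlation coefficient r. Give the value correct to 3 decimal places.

-0.410

|r| = √0.168 = 0.410
The association is negative, so r = −0.410.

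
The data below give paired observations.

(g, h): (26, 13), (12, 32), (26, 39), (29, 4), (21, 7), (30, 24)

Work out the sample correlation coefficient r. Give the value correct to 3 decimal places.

n = 6, Σg = 144, Σh = 119, Σg² = 3678, Σh² = 3355, Σgh = 2719
nΣgh − ΣgΣh = 16314 − 17136 = -822
nΣg² − (Σg)² = 22068 − 20736 = 1332; nΣh² − (Σh)² = 20130 − 14161 = 5969
r = -822 / √(1332 × 5969) = -822 / 2819.7000 ≈ -0.292

-0.292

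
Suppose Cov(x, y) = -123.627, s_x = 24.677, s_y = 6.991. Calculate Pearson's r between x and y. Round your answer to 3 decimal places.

-0.717

r = Cov(x,y) / (s_x · s_y) = -123.627 / (24.677 × 6.991)
  = -123.627 / 172.5169 ≈ -0.717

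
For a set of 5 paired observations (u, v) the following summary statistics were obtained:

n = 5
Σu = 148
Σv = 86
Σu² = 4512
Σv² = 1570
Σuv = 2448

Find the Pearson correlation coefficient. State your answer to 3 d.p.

-0.894

r = (nΣuv − ΣuΣv) / √[(nΣu² − (Σu)²)(nΣv² − (Σv)²)]
Numerator: 5×2448 − 148×86 = -488
Denominator: √[(22560 − 21904)(7850 − 7396)] = √[656 × 454] = 545.7325
r = -488 / 545.7325 ≈ -0.894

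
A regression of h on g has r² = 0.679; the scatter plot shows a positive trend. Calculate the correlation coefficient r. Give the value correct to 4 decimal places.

0.8240

|r| = √0.679 = 0.8240
The association is positive, so r = 0.8240.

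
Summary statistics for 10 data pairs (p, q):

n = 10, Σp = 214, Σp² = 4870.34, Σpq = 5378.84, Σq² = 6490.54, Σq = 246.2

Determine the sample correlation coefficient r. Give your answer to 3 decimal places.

0.312

r = (nΣpq − ΣpΣq) / √[(nΣp² − (Σp)²)(nΣq² − (Σq)²)]
Numerator: 10×5378.84 − 214×246.2 = 1101.6
Denominator: √[(48703.4 − 45796)(64905.4 − 60614.44)] = √[2907.4 × 4290.96] = 3532.0726
r = 1101.6 / 3532.0726 ≈ 0.312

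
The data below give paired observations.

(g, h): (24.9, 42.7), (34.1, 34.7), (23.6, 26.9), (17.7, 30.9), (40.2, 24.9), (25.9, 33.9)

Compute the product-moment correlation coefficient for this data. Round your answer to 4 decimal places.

-0.2846

n = 6, Σg = 166.4, Σh = 194, Σg² = 4939.92, Σh² = 6475.02, Σgh = 5307.26
nΣgh − ΣgΣh = 31843.56 − 32281.6 = -438.04
nΣg² − (Σg)² = 29639.52 − 27688.96 = 1950.56; nΣh² − (Σh)² = 38850.12 − 37636 = 1214.12
r = -438.04 / √(1950.56 × 1214.12) = -438.04 / 1538.9002 ≈ -0.2846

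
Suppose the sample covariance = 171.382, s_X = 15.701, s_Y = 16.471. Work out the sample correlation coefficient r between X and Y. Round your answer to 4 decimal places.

0.6627

r = Cov(X,Y) / (s_X · s_Y) = 171.382 / (15.701 × 16.471)
  = 171.382 / 258.6112 ≈ 0.6627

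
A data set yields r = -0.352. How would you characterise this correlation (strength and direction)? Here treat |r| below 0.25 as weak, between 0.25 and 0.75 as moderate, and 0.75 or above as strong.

moderate negative

r = -0.352 < 0 so the relationship is negative.
|r| = 0.352, which falls in the moderate range.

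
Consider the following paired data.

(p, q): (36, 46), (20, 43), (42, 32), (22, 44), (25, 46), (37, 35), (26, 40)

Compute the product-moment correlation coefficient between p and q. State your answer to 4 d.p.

n = 7, Σp = 208, Σq = 286, Σp² = 6614, Σq² = 11866, Σpq = 8313
nΣpq − ΣpΣq = 58191 − 59488 = -1297
nΣp² − (Σp)² = 46298 − 43264 = 3034; nΣq² − (Σq)² = 83062 − 81796 = 1266
r = -1297 / √(3034 × 1266) = -1297 / 1959.8582 ≈ -0.6618

-0.6618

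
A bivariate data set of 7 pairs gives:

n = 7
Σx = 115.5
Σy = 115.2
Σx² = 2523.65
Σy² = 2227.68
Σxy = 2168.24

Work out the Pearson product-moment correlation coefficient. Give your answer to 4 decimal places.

0.5906

r = (nΣxy − ΣxΣy) / √[(nΣx² − (Σx)²)(nΣy² − (Σy)²)]
Numerator: 7×2168.24 − 115.5×115.2 = 1872.08
Denominator: √[(17665.55 − 13340.25)(15593.76 − 13271.04)] = √[4325.3 × 2322.72] = 3169.6152
r = 1872.08 / 3169.6152 ≈ 0.5906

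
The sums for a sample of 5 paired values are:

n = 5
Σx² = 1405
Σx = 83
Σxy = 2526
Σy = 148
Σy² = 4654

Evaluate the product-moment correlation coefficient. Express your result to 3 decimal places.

r = (nΣxy − ΣxΣy) / √[(nΣx² − (Σx)²)(nΣy² − (Σy)²)]
Numerator: 5×2526 − 83×148 = 346
Denominator: √[(7025 − 6889)(23270 − 21904)] = √[136 × 1366] = 431.0174
r = 346 / 431.0174 ≈ 0.803

0.803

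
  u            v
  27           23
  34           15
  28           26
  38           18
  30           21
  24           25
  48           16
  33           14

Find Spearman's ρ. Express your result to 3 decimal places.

-0.714

Rank u: 2, 6, 3, 7, 4, 1, 8, 5
Rank v: 6, 2, 8, 4, 5, 7, 3, 1
d = rank(u) − rank(v): -4, 4, -5, 3, -1, -6, 5, 4; Σd² = 144
ρ = 1 − 6Σd² / [n(n²−1)] = 1 − 6×144 / (8×63) = 1 − 864/504 ≈ -0.714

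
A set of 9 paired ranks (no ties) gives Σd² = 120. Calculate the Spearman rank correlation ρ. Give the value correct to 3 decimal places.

ρ = 1 − 6Σd² / [n(n²−1)] = 1 − 6×120 / (9×80)
  = 1 − 720/720 = 1 − 1.0000 ≈ 0.000

0.000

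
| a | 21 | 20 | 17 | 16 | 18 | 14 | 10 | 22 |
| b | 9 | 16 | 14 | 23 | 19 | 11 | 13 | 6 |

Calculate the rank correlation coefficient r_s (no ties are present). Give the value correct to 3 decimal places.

Rank a: 7, 6, 4, 3, 5, 2, 1, 8
Rank b: 2, 6, 5, 8, 7, 3, 4, 1
d = rank(a) − rank(b): 5, 0, -1, -5, -2, -1, -3, 7; Σd² = 114
ρ = 1 − 6Σd² / [n(n²−1)] = 1 − 6×114 / (8×63) = 1 − 684/504 ≈ -0.357

-0.357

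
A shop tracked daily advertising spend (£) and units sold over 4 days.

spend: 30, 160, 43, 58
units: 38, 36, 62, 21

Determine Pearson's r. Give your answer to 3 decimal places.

-0.211

n = 4, Σx = 291, Σy = 157, Σx² = 31713, Σy² = 7025, Σxy = 10784
nΣxy − ΣxΣy = 43136 − 45687 = -2551
nΣx² − (Σx)² = 126852 − 84681 = 42171; nΣy² − (Σy)² = 28100 − 24649 = 3451
r = -2551 / √(42171 × 3451) = -2551 / 12063.6695 ≈ -0.211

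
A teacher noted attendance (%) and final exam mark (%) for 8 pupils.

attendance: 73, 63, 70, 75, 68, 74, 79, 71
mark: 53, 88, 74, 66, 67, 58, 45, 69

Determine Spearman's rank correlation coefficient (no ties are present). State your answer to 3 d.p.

-0.833

Rank attendance: 5, 1, 3, 7, 2, 6, 8, 4
Rank mark: 2, 8, 7, 4, 5, 3, 1, 6
d = rank(attendance) − rank(mark): 3, -7, -4, 3, -3, 3, 7, -2; Σd² = 154
ρ = 1 − 6Σd² / [n(n²−1)] = 1 − 6×154 / (8×63) = 1 − 924/504 ≈ -0.833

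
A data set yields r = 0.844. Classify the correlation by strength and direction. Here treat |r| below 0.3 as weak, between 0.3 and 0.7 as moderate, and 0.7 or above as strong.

r = 0.844 > 0 so the relationship is positive.
|r| = 0.844, which falls in the strong range.

strong positive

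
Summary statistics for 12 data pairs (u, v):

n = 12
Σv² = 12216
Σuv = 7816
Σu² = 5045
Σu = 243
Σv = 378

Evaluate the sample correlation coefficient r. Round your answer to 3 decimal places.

0.824

r = (nΣuv − ΣuΣv) / √[(nΣu² − (Σu)²)(nΣv² − (Σv)²)]
Numerator: 12×7816 − 243×378 = 1938
Denominator: √[(60540 − 59049)(146592 − 142884)] = √[1491 × 3708] = 2351.3035
r = 1938 / 2351.3035 ≈ 0.824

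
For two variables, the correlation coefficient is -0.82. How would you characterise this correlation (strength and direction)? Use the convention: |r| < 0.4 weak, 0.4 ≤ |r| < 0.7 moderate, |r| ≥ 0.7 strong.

strong negative

r = -0.82 < 0 so the relationship is negative.
|r| = 0.82, which falls in the strong range.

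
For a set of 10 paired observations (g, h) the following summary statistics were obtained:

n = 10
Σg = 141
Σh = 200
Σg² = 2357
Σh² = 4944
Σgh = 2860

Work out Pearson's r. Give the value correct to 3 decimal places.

0.068

r = (nΣgh − ΣgΣh) / √[(nΣg² − (Σg)²)(nΣh² − (Σh)²)]
Numerator: 10×2860 − 141×200 = 400
Denominator: √[(23570 − 19881)(49440 − 40000)] = √[3689 × 9440] = 5901.1999
r = 400 / 5901.1999 ≈ 0.068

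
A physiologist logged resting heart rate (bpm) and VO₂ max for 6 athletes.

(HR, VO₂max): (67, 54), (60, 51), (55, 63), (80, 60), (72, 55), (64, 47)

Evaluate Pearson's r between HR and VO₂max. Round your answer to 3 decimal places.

n = 6, Σx = 398, Σy = 330, Σx² = 26794, Σy² = 18320, Σxy = 21911
nΣxy − ΣxΣy = 131466 − 131340 = 126
nΣx² − (Σx)² = 160764 − 158404 = 2360; nΣy² − (Σy)² = 109920 − 108900 = 1020
r = 126 / √(2360 × 1020) = 126 / 1551.5154 ≈ 0.081

0.081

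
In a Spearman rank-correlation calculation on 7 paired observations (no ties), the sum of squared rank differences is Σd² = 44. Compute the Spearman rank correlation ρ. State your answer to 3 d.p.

ρ = 1 − 6Σd² / [n(n²−1)] = 1 − 6×44 / (7×48)
  = 1 − 264/336 = 1 − 0.7857 ≈ 0.214

0.214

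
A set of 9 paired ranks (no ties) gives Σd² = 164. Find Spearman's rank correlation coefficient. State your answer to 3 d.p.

ρ = 1 − 6Σd² / [n(n²−1)] = 1 − 6×164 / (9×80)
  = 1 − 984/720 = 1 − 1.3667 ≈ -0.367

-0.367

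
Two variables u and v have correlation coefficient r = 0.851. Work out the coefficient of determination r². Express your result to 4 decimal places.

0.7242

r² = (0.851)² = 0.7242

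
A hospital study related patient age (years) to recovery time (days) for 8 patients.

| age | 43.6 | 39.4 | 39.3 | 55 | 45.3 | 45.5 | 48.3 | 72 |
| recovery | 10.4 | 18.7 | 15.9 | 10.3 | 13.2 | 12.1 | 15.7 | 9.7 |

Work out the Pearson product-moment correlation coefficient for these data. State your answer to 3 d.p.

-0.656

n = 8, Σx = 388.4, Σy = 106, Σx² = 19662.04, Σy² = 1477.98, Σxy = 4986.81
nΣxy − ΣxΣy = 39894.48 − 41170.4 = -1275.92
nΣx² − (Σx)² = 157296.32 − 150854.56 = 6441.76; nΣy² − (Σy)² = 11823.84 − 11236 = 587.84
r = -1275.92 / √(6441.76 × 587.84) = -1275.92 / 1945.9507 ≈ -0.656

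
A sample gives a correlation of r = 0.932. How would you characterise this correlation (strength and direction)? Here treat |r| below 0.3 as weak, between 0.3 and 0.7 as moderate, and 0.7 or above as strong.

strong positive

r = 0.932 > 0 so the relationship is positive.
|r| = 0.932, which falls in the strong range.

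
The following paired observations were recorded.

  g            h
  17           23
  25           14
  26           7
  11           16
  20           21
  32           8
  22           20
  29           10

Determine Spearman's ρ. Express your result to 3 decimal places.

-0.786

Rank g: 2, 5, 6, 1, 3, 8, 4, 7
Rank h: 8, 4, 1, 5, 7, 2, 6, 3
d = rank(g) − rank(h): -6, 1, 5, -4, -4, 6, -2, 4; Σd² = 150
ρ = 1 − 6Σd² / [n(n²−1)] = 1 − 6×150 / (8×63) = 1 − 900/504 ≈ -0.786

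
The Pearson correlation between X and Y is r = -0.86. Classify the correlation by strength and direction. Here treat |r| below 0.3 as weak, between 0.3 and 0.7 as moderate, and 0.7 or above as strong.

r = -0.86 < 0 so the relationship is negative.
|r| = 0.86, which falls in the strong range.

strong negative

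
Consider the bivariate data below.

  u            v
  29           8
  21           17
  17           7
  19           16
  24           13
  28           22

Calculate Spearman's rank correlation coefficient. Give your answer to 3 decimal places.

0.257

Rank u: 6, 3, 1, 2, 4, 5
Rank v: 2, 5, 1, 4, 3, 6
d = rank(u) − rank(v): 4, -2, 0, -2, 1, -1; Σd² = 26
ρ = 1 − 6Σd² / [n(n²−1)] = 1 − 6×26 / (6×35) = 1 − 156/210 ≈ 0.257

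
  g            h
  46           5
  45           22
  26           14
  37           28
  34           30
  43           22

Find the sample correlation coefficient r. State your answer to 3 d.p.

-0.202

n = 6, Σg = 231, Σh = 121, Σg² = 9191, Σh² = 2873, Σgh = 4586
nΣgh − ΣgΣh = 27516 − 27951 = -435
nΣg² − (Σg)² = 55146 − 53361 = 1785; nΣh² − (Σh)² = 17238 − 14641 = 2597
r = -435 / √(1785 × 2597) = -435 / 2153.0548 ≈ -0.202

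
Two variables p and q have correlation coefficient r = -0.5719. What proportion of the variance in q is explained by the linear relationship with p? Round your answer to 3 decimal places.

0.327

r² = (-0.5719)² = 0.327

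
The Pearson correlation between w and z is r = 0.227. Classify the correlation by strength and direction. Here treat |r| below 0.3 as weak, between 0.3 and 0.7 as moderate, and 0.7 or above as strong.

weak positive

r = 0.227 > 0 so the relationship is positive.
|r| = 0.227, which falls in the weak range.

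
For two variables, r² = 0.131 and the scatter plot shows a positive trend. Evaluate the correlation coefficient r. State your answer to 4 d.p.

|r| = √0.131 = 0.3619
The association is positive, so r = 0.3619.

0.3619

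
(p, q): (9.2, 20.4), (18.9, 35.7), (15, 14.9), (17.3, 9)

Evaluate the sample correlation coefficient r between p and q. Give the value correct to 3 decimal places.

n = 4, Σp = 60.4, Σq = 80, Σp² = 966.14, Σq² = 1993.66, Σpq = 1241.61
nΣpq − ΣpΣq = 4966.44 − 4832 = 134.44
nΣp² − (Σp)² = 3864.56 − 3648.16 = 216.4; nΣq² − (Σq)² = 7974.64 − 6400 = 1574.64
r = 134.44 / √(216.4 × 1574.64) = 134.44 / 583.7398 ≈ 0.230

0.230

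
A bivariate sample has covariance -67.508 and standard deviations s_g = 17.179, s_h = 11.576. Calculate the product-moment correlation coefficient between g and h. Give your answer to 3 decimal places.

r = Cov(g,h) / (s_g · s_h) = -67.508 / (17.179 × 11.576)
  = -67.508 / 198.8641 ≈ -0.339

-0.339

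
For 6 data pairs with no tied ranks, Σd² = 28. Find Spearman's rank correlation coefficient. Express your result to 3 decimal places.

ρ = 1 − 6Σd² / [n(n²−1)] = 1 − 6×28 / (6×35)
  = 1 − 168/210 = 1 − 0.8000 ≈ 0.200

0.200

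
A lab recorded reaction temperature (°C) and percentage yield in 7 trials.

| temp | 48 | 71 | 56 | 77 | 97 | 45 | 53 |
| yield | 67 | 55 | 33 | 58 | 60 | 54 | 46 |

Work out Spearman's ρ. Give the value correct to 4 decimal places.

0.2500

Rank temp: 2, 5, 4, 6, 7, 1, 3
Rank yield: 7, 4, 1, 5, 6, 3, 2
d = rank(temp) − rank(yield): -5, 1, 3, 1, 1, -2, 1; Σd² = 42
ρ = 1 − 6Σd² / [n(n²−1)] = 1 − 6×42 / (7×48) = 1 − 252/336 ≈ 0.2500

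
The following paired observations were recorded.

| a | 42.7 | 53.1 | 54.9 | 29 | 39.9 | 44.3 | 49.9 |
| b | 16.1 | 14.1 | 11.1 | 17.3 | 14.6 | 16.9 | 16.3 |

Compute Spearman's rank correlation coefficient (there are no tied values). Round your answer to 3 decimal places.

Rank a: 3, 6, 7, 1, 2, 4, 5
Rank b: 4, 2, 1, 7, 3, 6, 5
d = rank(a) − rank(b): -1, 4, 6, -6, -1, -2, 0; Σd² = 94
ρ = 1 − 6Σd² / [n(n²−1)] = 1 − 6×94 / (7×48) = 1 − 564/336 ≈ -0.679

-0.679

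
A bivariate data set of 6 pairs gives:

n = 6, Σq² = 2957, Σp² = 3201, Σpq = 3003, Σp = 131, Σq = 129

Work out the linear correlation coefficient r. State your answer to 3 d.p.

0.746

r = (nΣpq − ΣpΣq) / √[(nΣp² − (Σp)²)(nΣq² − (Σq)²)]
Numerator: 6×3003 − 131×129 = 1119
Denominator: √[(19206 − 17161)(17742 − 16641)] = √[2045 × 1101] = 1500.5149
r = 1119 / 1500.5149 ≈ 0.746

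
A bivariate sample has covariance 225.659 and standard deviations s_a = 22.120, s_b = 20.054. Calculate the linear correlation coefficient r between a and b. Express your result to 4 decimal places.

r = Cov(a,b) / (s_a · s_b) = 225.659 / (22.120 × 20.054)
  = 225.659 / 443.5945 ≈ 0.5087

0.5087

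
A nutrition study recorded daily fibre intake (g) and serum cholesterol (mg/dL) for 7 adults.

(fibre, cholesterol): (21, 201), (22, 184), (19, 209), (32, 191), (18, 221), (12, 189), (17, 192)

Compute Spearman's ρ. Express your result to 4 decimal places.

-0.1786

Rank fibre: 5, 6, 4, 7, 3, 1, 2
Rank cholesterol: 5, 1, 6, 3, 7, 2, 4
d = rank(fibre) − rank(cholesterol): 0, 5, -2, 4, -4, -1, -2; Σd² = 66
ρ = 1 − 6Σd² / [n(n²−1)] = 1 − 6×66 / (7×48) = 1 − 396/336 ≈ -0.1786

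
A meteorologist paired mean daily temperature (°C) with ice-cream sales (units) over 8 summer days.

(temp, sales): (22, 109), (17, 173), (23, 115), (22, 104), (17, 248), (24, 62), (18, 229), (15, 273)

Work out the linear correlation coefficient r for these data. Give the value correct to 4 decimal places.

n = 8, Σx = 158, Σy = 1313, Σx² = 3200, Σy² = 258169, Σxy = 24193
nΣxy − ΣxΣy = 193544 − 207454 = -13910
nΣx² − (Σx)² = 25600 − 24964 = 636; nΣy² − (Σy)² = 2065352 − 1723969 = 341383
r = -13910 / √(636 × 341383) = -13910 / 14734.9784 ≈ -0.9440

-0.9440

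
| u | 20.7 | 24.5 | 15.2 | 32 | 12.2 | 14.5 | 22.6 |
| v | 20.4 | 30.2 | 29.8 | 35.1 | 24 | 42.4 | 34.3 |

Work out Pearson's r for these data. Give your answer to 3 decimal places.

n = 7, Σu = 141.7, Σv = 216.2, Σu² = 3153.63, Σv² = 6998.5, Σuv = 4421.12
nΣuv − ΣuΣv = 30947.84 − 30635.54 = 312.3
nΣu² − (Σu)² = 22075.41 − 20078.89 = 1996.52; nΣv² − (Σv)² = 48989.5 − 46742.44 = 2247.06
r = 312.3 / √(1996.52 × 2247.06) = 312.3 / 2118.0888 ≈ 0.147

0.147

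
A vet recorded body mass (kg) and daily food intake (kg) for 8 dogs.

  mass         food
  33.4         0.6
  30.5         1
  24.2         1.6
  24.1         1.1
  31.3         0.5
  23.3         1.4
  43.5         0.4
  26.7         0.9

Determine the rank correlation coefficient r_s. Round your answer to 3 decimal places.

Rank mass: 7, 5, 3, 2, 6, 1, 8, 4
Rank food: 3, 5, 8, 6, 2, 7, 1, 4
d = rank(mass) − rank(food): 4, 0, -5, -4, 4, -6, 7, 0; Σd² = 158
ρ = 1 − 6Σd² / [n(n²−1)] = 1 − 6×158 / (8×63) = 1 − 948/504 ≈ -0.881

-0.881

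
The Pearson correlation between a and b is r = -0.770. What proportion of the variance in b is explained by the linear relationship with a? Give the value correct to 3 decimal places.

0.593

r² = (-0.770)² = 0.593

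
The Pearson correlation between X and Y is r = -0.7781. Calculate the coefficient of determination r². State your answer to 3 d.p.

r² = (-0.7781)² = 0.605

0.605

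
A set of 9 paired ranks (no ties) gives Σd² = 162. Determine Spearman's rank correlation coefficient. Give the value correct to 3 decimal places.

-0.350

ρ = 1 − 6Σd² / [n(n²−1)] = 1 − 6×162 / (9×80)
  = 1 − 972/720 = 1 − 1.3500 ≈ -0.350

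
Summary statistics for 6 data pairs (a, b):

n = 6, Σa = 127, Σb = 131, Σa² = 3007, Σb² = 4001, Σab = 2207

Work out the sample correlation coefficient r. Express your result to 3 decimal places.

-0.938

r = (nΣab − ΣaΣb) / √[(nΣa² − (Σa)²)(nΣb² − (Σb)²)]
Numerator: 6×2207 − 127×131 = -3395
Denominator: √[(18042 − 16129)(24006 − 17161)] = √[1913 × 6845] = 3618.6303
r = -3395 / 3618.6303 ≈ -0.938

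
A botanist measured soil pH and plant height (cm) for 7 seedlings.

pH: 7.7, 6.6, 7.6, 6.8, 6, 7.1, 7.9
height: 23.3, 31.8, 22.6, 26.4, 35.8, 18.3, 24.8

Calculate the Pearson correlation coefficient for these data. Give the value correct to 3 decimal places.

-0.747

n = 7, Σx = 49.7, Σy = 183, Σx² = 355.67, Σy² = 4993.42, Σxy = 1281.22
nΣxy − ΣxΣy = 8968.54 − 9095.1 = -126.56
nΣx² − (Σx)² = 2489.69 − 2470.09 = 19.6; nΣy² − (Σy)² = 34953.94 − 33489 = 1464.94
r = -126.56 / √(19.6 × 1464.94) = -126.56 / 169.4486 ≈ -0.747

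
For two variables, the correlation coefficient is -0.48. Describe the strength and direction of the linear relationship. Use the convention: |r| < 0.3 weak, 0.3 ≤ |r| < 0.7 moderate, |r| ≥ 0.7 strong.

moderate negative

r = -0.48 < 0 so the relationship is negative.
|r| = 0.48, which falls in the moderate range.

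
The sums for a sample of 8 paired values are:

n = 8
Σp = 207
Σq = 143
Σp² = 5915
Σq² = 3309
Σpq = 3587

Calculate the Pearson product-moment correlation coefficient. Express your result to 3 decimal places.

-0.174

r = (nΣpq − ΣpΣq) / √[(nΣp² − (Σp)²)(nΣq² − (Σq)²)]
Numerator: 8×3587 − 207×143 = -905
Denominator: √[(47320 − 42849)(26472 − 20449)] = √[4471 × 6023] = 5189.2999
r = -905 / 5189.2999 ≈ -0.174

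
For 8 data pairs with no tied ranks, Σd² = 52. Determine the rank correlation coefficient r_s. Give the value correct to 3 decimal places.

ρ = 1 − 6Σd² / [n(n²−1)] = 1 − 6×52 / (8×63)
  = 1 − 312/504 = 1 − 0.6190 ≈ 0.381

0.381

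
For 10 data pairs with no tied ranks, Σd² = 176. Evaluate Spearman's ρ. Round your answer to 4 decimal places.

ρ = 1 − 6Σd² / [n(n²−1)] = 1 − 6×176 / (10×99)
  = 1 − 1056/990 = 1 − 1.06667 ≈ -0.0667

-0.0667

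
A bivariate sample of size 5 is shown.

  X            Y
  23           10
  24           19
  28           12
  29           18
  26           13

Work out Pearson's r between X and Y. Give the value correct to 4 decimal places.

n = 5, ΣX = 130, ΣY = 72, ΣX² = 3406, ΣY² = 1098, ΣXY = 1882
nΣXY − ΣXΣY = 9410 − 9360 = 50
nΣX² − (ΣX)² = 17030 − 16900 = 130; nΣY² − (ΣY)² = 5490 − 5184 = 306
r = 50 / √(130 × 306) = 50 / 199.4492 ≈ 0.2507

0.2507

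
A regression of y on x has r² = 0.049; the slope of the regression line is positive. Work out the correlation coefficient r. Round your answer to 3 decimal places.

0.221

|r| = √0.049 = 0.221
The association is positive, so r = 0.221.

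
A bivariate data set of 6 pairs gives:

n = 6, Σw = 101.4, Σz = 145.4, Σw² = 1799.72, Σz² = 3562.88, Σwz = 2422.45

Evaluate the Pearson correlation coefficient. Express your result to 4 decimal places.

r = (nΣwz − ΣwΣz) / √[(nΣw² − (Σw)²)(nΣz² − (Σz)²)]
Numerator: 6×2422.45 − 101.4×145.4 = -208.86
Denominator: √[(10798.32 − 10281.96)(21377.28 − 21141.16)] = √[516.36 × 236.12] = 349.1746
r = -208.86 / 349.1746 ≈ -0.5982

-0.5982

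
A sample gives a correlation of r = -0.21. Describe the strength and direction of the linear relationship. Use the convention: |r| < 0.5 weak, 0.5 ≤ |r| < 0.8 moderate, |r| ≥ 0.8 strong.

r = -0.21 < 0 so the relationship is negative.
|r| = 0.21, which falls in the weak range.

weak negative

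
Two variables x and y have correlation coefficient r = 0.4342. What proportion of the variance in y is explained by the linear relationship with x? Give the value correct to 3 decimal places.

0.189

r² = (0.4342)² = 0.189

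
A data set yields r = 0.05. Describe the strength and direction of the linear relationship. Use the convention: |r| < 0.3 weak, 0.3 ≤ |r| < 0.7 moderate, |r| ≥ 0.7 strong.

weak positive

r = 0.05 > 0 so the relationship is positive.
|r| = 0.05, which falls in the weak range.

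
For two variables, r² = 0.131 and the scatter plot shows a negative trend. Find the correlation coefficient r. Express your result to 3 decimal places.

|r| = √0.131 = 0.362
The association is negative, so r = −0.362.

-0.362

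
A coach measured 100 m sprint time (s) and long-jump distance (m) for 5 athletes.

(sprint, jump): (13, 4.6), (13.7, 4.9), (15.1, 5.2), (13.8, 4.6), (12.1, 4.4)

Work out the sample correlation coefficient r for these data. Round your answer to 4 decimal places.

n = 5, Σx = 67.7, Σy = 23.7, Σx² = 921.55, Σy² = 112.73, Σxy = 322.17
nΣxy − ΣxΣy = 1610.85 − 1604.49 = 6.36
nΣx² − (Σx)² = 4607.75 − 4583.29 = 24.46; nΣy² − (Σy)² = 563.65 − 561.69 = 1.96
r = 6.36 / √(24.46 × 1.96) = 6.36 / 6.9240 ≈ 0.9185

0.9185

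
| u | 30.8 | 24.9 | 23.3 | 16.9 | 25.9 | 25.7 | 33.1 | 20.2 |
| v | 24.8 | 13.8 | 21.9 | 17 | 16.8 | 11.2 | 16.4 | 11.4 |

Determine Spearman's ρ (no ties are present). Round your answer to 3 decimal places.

Rank u: 7, 4, 3, 1, 6, 5, 8, 2
Rank v: 8, 3, 7, 6, 5, 1, 4, 2
d = rank(u) − rank(v): -1, 1, -4, -5, 1, 4, 4, 0; Σd² = 76
ρ = 1 − 6Σd² / [n(n²−1)] = 1 − 6×76 / (8×63) = 1 − 456/504 ≈ 0.095

0.095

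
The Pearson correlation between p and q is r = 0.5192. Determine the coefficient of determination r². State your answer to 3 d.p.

0.270

r² = (0.5192)² = 0.270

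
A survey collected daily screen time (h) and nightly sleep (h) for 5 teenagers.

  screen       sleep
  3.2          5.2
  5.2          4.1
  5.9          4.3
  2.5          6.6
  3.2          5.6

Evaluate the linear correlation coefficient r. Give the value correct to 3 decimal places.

n = 5, Σx = 20, Σy = 25.8, Σx² = 88.58, Σy² = 137.26, Σxy = 97.75
nΣxy − ΣxΣy = 488.75 − 516 = -27.25
nΣx² − (Σx)² = 442.9 − 400 = 42.9; nΣy² − (Σy)² = 686.3 − 665.64 = 20.66
r = -27.25 / √(42.9 × 20.66) = -27.25 / 29.7710 ≈ -0.915

-0.915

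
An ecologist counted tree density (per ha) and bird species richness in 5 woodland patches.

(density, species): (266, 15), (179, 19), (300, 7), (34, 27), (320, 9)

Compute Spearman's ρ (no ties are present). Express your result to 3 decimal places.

Rank density: 3, 2, 4, 1, 5
Rank species: 3, 4, 1, 5, 2
d = rank(density) − rank(species): 0, -2, 3, -4, 3; Σd² = 38
ρ = 1 − 6Σd² / [n(n²−1)] = 1 − 6×38 / (5×24) = 1 − 228/120 ≈ -0.900

-0.900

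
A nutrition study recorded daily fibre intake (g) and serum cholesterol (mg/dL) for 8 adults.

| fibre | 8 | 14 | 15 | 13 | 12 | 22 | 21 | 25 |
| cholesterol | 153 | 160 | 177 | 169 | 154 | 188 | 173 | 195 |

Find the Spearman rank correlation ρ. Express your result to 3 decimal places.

Rank fibre: 1, 4, 5, 3, 2, 7, 6, 8
Rank cholesterol: 1, 3, 6, 4, 2, 7, 5, 8
d = rank(fibre) − rank(cholesterol): 0, 1, -1, -1, 0, 0, 1, 0; Σd² = 4
ρ = 1 − 6Σd² / [n(n²−1)] = 1 − 6×4 / (8×63) = 1 − 24/504 ≈ 0.952

0.952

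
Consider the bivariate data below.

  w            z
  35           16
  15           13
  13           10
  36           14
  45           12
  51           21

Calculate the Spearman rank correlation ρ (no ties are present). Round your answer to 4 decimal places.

0.6000

Rank w: 3, 2, 1, 4, 5, 6
Rank z: 5, 3, 1, 4, 2, 6
d = rank(w) − rank(z): -2, -1, 0, 0, 3, 0; Σd² = 14
ρ = 1 − 6Σd² / [n(n²−1)] = 1 − 6×14 / (6×35) = 1 − 84/210 ≈ 0.6000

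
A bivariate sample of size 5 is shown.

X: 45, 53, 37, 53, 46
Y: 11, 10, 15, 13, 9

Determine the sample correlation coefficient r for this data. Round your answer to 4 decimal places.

n = 5, ΣX = 234, ΣY = 58, ΣX² = 11128, ΣY² = 696, ΣXY = 2683
nΣXY − ΣXΣY = 13415 − 13572 = -157
nΣX² − (ΣX)² = 55640 − 54756 = 884; nΣY² − (ΣY)² = 3480 − 3364 = 116
r = -157 / √(884 × 116) = -157 / 320.2249 ≈ -0.4903

-0.4903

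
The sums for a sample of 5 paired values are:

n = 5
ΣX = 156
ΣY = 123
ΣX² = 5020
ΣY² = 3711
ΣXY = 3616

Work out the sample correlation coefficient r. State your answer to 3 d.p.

-0.685

r = (nΣXY − ΣXΣY) / √[(nΣX² − (ΣX)²)(nΣY² − (ΣY)²)]
Numerator: 5×3616 − 156×123 = -1108
Denominator: √[(25100 − 24336)(18555 − 15129)] = √[764 × 3426] = 1617.8578
r = -1108 / 1617.8578 ≈ -0.685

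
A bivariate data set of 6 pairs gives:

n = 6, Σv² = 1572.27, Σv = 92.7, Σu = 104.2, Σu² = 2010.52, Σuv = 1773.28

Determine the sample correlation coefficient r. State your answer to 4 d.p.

r = (nΣuv − ΣuΣv) / √[(nΣu² − (Σu)²)(nΣv² − (Σv)²)]
Numerator: 6×1773.28 − 104.2×92.7 = 980.34
Denominator: √[(12063.12 − 10857.64)(9433.62 − 8593.29)] = √[1205.48 × 840.33] = 1006.4795
r = 980.34 / 1006.4795 ≈ 0.9740

0.9740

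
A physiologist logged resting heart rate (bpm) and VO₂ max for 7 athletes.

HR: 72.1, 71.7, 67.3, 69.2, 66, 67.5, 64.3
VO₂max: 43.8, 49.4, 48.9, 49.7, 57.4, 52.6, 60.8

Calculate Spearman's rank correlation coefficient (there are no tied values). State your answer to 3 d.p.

Rank HR: 7, 6, 3, 5, 2, 4, 1
Rank VO₂max: 1, 3, 2, 4, 6, 5, 7
d = rank(HR) − rank(VO₂max): 6, 3, 1, 1, -4, -1, -6; Σd² = 100
ρ = 1 − 6Σd² / [n(n²−1)] = 1 − 6×100 / (7×48) = 1 − 600/336 ≈ -0.786

-0.786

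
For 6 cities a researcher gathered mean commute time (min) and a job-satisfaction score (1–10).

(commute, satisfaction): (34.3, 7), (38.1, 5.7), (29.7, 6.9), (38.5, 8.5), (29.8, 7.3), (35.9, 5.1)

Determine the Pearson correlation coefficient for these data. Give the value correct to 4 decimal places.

n = 6, Σx = 206.3, Σy = 40.5, Σx² = 7169.29, Σy² = 280.65, Σxy = 1390.08
nΣxy − ΣxΣy = 8340.48 − 8355.15 = -14.67
nΣx² − (Σx)² = 43015.74 − 42559.69 = 456.05; nΣy² − (Σy)² = 1683.9 − 1640.25 = 43.65
r = -14.67 / √(456.05 × 43.65) = -14.67 / 141.0907 ≈ -0.1040

-0.1040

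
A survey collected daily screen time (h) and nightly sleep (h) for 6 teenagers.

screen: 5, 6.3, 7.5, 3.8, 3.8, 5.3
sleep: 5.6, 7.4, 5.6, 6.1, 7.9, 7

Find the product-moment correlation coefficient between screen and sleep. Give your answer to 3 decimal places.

-0.327

n = 6, Σx = 31.7, Σy = 39.6, Σx² = 177.91, Σy² = 266.1, Σxy = 206.92
nΣxy − ΣxΣy = 1241.52 − 1255.32 = -13.8
nΣx² − (Σx)² = 1067.46 − 1004.89 = 62.57; nΣy² − (Σy)² = 1596.6 − 1568.16 = 28.44
r = -13.8 / √(62.57 × 28.44) = -13.8 / 42.1840 ≈ -0.327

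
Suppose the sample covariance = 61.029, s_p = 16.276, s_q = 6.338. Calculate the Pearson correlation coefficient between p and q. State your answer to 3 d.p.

r = Cov(p,q) / (s_p · s_q) = 61.029 / (16.276 × 6.338)
  = 61.029 / 103.1573 ≈ 0.592

0.592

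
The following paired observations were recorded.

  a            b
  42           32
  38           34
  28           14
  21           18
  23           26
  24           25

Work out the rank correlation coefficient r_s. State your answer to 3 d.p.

0.543

Rank a: 6, 5, 4, 1, 2, 3
Rank b: 5, 6, 1, 2, 4, 3
d = rank(a) − rank(b): 1, -1, 3, -1, -2, 0; Σd² = 16
ρ = 1 − 6Σd² / [n(n²−1)] = 1 − 6×16 / (6×35) = 1 − 96/210 ≈ 0.543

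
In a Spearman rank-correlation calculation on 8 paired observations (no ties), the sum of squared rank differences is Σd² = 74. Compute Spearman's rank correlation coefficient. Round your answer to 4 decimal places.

ρ = 1 − 6Σd² / [n(n²−1)] = 1 − 6×74 / (8×63)
  = 1 − 444/504 = 1 − 0.88095 ≈ 0.1190

0.1190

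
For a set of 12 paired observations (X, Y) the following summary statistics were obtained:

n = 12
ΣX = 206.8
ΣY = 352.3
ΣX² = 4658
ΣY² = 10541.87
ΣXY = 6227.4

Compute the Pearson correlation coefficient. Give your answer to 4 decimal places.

0.3346

r = (nΣXY − ΣXΣY) / √[(nΣX² − (ΣX)²)(nΣY² − (ΣY)²)]
Numerator: 12×6227.4 − 206.8×352.3 = 1873.16
Denominator: √[(55896 − 42766.24)(126502.44 − 124115.29)] = √[13129.76 × 2387.15] = 5598.4557
r = 1873.16 / 5598.4557 ≈ 0.3346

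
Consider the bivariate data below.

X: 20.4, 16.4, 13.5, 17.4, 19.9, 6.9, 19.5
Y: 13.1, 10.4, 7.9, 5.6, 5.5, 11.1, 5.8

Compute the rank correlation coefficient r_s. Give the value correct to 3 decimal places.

Rank X: 7, 3, 2, 4, 6, 1, 5
Rank Y: 7, 5, 4, 2, 1, 6, 3
d = rank(X) − rank(Y): 0, -2, -2, 2, 5, -5, 2; Σd² = 66
ρ = 1 − 6Σd² / [n(n²−1)] = 1 − 6×66 / (7×48) = 1 − 396/336 ≈ -0.179

-0.179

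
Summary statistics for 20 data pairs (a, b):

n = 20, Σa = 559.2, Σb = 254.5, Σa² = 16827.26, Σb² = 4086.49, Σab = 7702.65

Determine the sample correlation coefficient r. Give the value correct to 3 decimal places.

r = (nΣab − ΣaΣb) / √[(nΣa² − (Σa)²)(nΣb² − (Σb)²)]
Numerator: 20×7702.65 − 559.2×254.5 = 11736.6
Denominator: √[(336545.2 − 312704.64)(81729.8 − 64770.25)] = √[23840.56 × 16959.55] = 20107.8385
r = 11736.6 / 20107.8385 ≈ 0.584

0.584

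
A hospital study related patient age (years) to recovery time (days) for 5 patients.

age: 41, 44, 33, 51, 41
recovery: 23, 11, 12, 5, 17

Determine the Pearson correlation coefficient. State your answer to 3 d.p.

n = 5, Σx = 210, Σy = 68, Σx² = 8988, Σy² = 1108, Σxy = 2775
nΣxy − ΣxΣy = 13875 − 14280 = -405
nΣx² − (Σx)² = 44940 − 44100 = 840; nΣy² − (Σy)² = 5540 − 4624 = 916
r = -405 / √(840 × 916) = -405 / 877.1773 ≈ -0.462

-0.462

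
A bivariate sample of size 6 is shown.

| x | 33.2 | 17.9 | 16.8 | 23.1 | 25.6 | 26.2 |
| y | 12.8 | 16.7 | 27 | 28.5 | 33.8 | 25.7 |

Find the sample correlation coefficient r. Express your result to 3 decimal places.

-0.274

n = 6, Σx = 142.8, Σy = 144.5, Σx² = 3580.3, Σy² = 3786.91, Σxy = 3374.46
nΣxy − ΣxΣy = 20246.76 − 20634.6 = -387.84
nΣx² − (Σx)² = 21481.8 − 20391.84 = 1089.96; nΣy² − (Σy)² = 22721.46 − 20880.25 = 1841.21
r = -387.84 / √(1089.96 × 1841.21) = -387.84 / 1416.6317 ≈ -0.274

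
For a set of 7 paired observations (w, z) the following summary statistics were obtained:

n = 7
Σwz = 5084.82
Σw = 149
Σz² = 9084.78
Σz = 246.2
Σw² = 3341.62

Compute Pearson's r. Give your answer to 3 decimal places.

r = (nΣwz − ΣwΣz) / √[(nΣw² − (Σw)²)(nΣz² − (Σz)²)]
Numerator: 7×5084.82 − 149×246.2 = -1090.06
Denominator: √[(23391.34 − 22201)(63593.46 − 60614.44)] = √[1190.34 × 2979.02] = 1883.0950
r = -1090.06 / 1883.0950 ≈ -0.579

-0.579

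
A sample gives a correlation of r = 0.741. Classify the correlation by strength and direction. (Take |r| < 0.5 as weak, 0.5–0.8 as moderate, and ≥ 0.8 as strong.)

moderate positive

r = 0.741 > 0 so the relationship is positive.
|r| = 0.741, which falls in the moderate range.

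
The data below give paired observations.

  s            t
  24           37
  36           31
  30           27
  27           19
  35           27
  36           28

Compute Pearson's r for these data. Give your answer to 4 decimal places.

n = 6, Σs = 188, Σt = 169, Σs² = 6022, Σt² = 4933, Σst = 5280
nΣst − ΣsΣt = 31680 − 31772 = -92
nΣs² − (Σs)² = 36132 − 35344 = 788; nΣt² − (Σt)² = 29598 − 28561 = 1037
r = -92 / √(788 × 1037) = -92 / 903.9668 ≈ -0.1018

-0.1018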